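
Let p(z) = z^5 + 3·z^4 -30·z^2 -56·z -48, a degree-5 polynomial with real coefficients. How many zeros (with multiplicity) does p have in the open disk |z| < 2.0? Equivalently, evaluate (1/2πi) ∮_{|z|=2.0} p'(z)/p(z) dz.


The zeros of p are: (-1 + 1i), (-1 - 1i), (-2 + 2i), (-2 - 2i), 3.
Their magnitudes are: 1.414, 1.414, 2.828, 2.828, 3.
Zeros with |z| < R = 2.0: (-1 + 1i), (-1 - 1i).
Count = 2.
By the argument principle, (1/2πi) ∮_{|z|=R} p'(z)/p(z) dz equals exactly this count.

Number of zeros inside |z| < 2.0: 2.


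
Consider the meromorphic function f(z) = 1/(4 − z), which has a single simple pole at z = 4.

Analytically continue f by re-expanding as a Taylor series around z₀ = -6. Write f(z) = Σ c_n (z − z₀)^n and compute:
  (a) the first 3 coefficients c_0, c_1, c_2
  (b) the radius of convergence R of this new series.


Let w = z − z₀, so z = z₀ + w.
Then 4 − z = 4 − (z₀ + w) = (4 − z₀) − w = 10 − w.
f(z) = 1/(10 − w) = (1/(10)) · 1/(1 − w/(10)) = Σ_{n≥0} w^n / (10)^(n+1).
So c_n = 1/(10)^(n+1):
  c_0 = 1/(10)^1 = 1/10.
  c_1 = 1/(10)^2 = 1/100.
  c_2 = 1/(10)^3 = 1/1000.
The series is valid for |w/d| < 1, i.e. |z − z₀| < |d|.
Radius of convergence: R = |4 − z₀| = |10| = 10 (distance from z₀ to the singularity z = 4).

c_0 = 1/10, c_1 = 1/100, c_2 = 1/1000; R = 10.


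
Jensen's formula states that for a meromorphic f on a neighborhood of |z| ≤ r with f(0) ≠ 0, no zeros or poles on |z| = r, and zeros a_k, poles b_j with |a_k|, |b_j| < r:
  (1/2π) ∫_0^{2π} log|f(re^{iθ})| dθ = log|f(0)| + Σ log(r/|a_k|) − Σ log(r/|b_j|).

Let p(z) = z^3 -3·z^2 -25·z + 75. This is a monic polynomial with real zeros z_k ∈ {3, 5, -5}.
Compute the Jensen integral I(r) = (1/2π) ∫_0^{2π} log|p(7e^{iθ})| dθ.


Zeros: -5, 3, 5; r = 7.
Inside |z| < r: -5, 3, 5. Outside (|z| ≥ r): ∅.
p(0) = 75, so log|p(0)| = log(75) = 4.3175.
Apply Jensen: I(r) = log|p(0)| + Σ_k log(r/|z_k|), summed over zeros inside |z| < r.
  log(r/|z_k|) for z_k = 3: log(7/3) = 0.8473
  log(r/|z_k|) for z_k = 5: log(7/5) = 0.3365
  log(r/|z_k|) for z_k = -5: log(7/5) = 0.3365
Sum over inside zeros: 1.5202.
I(r) = log|p(0)| + (inside sum) = 4.3175 + 1.5202 = 5.8377.
Closed form (all zeros inside, monic): I(r) = n·log(r) = 3·log(7) = 5.8377. ✓

I(r) ≈ 5.8377.


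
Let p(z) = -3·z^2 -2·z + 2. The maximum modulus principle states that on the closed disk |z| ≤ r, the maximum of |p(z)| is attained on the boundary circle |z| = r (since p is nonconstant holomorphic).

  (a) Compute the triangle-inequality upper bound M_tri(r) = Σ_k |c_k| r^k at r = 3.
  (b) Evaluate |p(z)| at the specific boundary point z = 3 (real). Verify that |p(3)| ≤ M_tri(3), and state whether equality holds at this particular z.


Coefficients: c_0 = 2, c_1 = -2, c_2 = -3. Radius r = 3.
Part (a). Triangle bound: M_tri(r) = Σ_k |c_k| r^k
  = |2|·3^0 + |-2|·3^1 + |-3|·3^2
  = 2 + 6 + 27 = 35.
This bounds M(r) := max_{|z|=r} |p(z)| from above; equality holds iff all terms c_k z^k can be made to align in phase at a single z on |z|=r.
Part (b). At z = 3 (real, on the circle |z| = r):
  p(3) = (2)·3^0 + (-2)·3^1 + (-3)·3^2 = -31.
  |p(3)| = 31.
Check: |p(3)| = 31 ≤ 35 = M_tri(3). ✓ Equality does not hold at z = 3 (the coefficients have mixed signs, so the terms do not all align in phase there).

M_tri(3) = 35; |p(3)| = 31; equality at z=3: no.


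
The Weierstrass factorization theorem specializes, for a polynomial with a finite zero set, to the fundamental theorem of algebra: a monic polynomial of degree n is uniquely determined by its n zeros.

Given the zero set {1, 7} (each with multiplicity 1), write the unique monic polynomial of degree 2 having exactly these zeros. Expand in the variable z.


The polynomial is p(z) = ∏_{α ∈ S} (z − α), where S = {1, 7}.
Expanding the product yields: p(z) = z^2 -8·z + 7.
The resulting polynomial has degree 2 and real coefficients as required.

p(z) = z^2 -8·z + 7.


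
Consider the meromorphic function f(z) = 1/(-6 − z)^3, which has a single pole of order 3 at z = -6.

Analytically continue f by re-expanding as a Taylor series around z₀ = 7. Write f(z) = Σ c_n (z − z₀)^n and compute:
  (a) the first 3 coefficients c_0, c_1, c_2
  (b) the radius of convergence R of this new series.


Let w = z − z₀, so z = z₀ + w.
Then -6 − z = -6 − (z₀ + w) = (-6 − z₀) − w = -13 − w.
f(z) = 1/(-13 − w)^3 = (1/(-13)^3) · (1 − w/(-13))^{−3}.
By the binomial series (1−u)^{−3} = Σ_{n≥0} C(n+2, 2) u^n for |u|<1, with u = w/(-13):
  c_n = C(n+2, 2) / (-13)^(n+3).
  c_0 = 1/(-13)^3 = -1/2197.
  c_1 = 3/(-13)^4 = 3/28561.
  c_2 = 6/(-13)^5 = -6/371293.
The series is valid for |w/d| < 1, i.e. |z − z₀| < |d|.
Radius of convergence: R = |-6 − z₀| = |-13| = 13 (distance from z₀ to the singularity z = -6).

c_0 = -1/2197, c_1 = 3/28561, c_2 = -6/371293; R = 13.


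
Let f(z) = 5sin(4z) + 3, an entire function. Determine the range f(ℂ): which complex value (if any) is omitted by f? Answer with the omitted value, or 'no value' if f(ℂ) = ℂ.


Little Picard bounds the complement of f(ℂ) to at most one point.
sin is entire and surjective onto ℂ: for every w ∈ ℂ, sin(ζ) = w has a solution ζ ∈ ℂ (e.g., via the complex inverse arcsin). With ζ = 4z this gives z = ζ/(4). Then 5·sin(4z) takes every value in 5·ℂ = ℂ, and adding 3 is a bijection of ℂ. So f is surjective and omits no value. (Note: only on the real line is sin bounded by [−1, 1].)

Omitted value: no value.


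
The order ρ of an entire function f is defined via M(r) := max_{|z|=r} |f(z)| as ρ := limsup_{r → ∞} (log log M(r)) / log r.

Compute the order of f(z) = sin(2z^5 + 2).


Write sin(w) = (e^{iw} ± e^{−iw})/(2 or 2i), so |sin(w)| ≤ e^{|w|}. With w = 2z^5 + 2, |w| ≤ 2r^5 + 2 on |z|=r, giving M(r) ≤ e^{2r^5 + 2} and ρ ≤ 5. For the lower bound, choose z on |z|=r with 2z^5 purely imaginary of modulus 2r^5; then |sin(2z^5 + 2)| grows like e^{2r^5}/2, so ρ ≥ 5. Hence ρ = 5.
Therefore ρ = 5.

Order ρ = 5.


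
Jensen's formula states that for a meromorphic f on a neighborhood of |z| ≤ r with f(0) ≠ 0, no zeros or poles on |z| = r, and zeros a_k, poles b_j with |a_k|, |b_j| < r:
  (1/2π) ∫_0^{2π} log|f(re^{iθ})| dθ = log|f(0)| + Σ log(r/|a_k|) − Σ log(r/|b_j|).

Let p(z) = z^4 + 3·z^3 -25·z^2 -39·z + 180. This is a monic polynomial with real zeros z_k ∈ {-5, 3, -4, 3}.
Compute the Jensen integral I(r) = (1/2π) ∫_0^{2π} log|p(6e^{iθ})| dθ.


Zeros: -5, -4, 3, 3; r = 6.
Inside |z| < r: -5, -4, 3, 3. Outside (|z| ≥ r): ∅.
p(0) = 180, so log|p(0)| = log(180) = 5.1930.
Apply Jensen: I(r) = log|p(0)| + Σ_k log(r/|z_k|), summed over zeros inside |z| < r.
  log(r/|z_k|) for z_k = -5: log(6/5) = 0.1823
  log(r/|z_k|) for z_k = 3: log(6/3) = 0.6931
  log(r/|z_k|) for z_k = -4: log(6/4) = 0.4055
  log(r/|z_k|) for z_k = 3: log(6/3) = 0.6931
Sum over inside zeros: 1.9741.
I(r) = log|p(0)| + (inside sum) = 5.1930 + 1.9741 = 7.1670.
Closed form (all zeros inside, monic): I(r) = n·log(r) = 4·log(6) = 7.1670. ✓

I(r) ≈ 7.1670.


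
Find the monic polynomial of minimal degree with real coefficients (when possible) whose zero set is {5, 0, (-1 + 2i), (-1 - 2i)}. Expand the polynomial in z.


The polynomial is p(z) = ∏_{α ∈ S} (z − α), where S = {5, 0, (-1 + 2i), (-1 - 2i)}.
Expanding the product yields: p(z) = z^4 -3·z^3 -5·z^2 -25·z.
Note conjugate pairs combine to real quadratics: (z − (-1+2i))(z − (-1−2i)) = z² + 2z + 5.
The resulting polynomial has degree 4 and real coefficients as required.

p(z) = z^4 -3·z^3 -5·z^2 -25·z.


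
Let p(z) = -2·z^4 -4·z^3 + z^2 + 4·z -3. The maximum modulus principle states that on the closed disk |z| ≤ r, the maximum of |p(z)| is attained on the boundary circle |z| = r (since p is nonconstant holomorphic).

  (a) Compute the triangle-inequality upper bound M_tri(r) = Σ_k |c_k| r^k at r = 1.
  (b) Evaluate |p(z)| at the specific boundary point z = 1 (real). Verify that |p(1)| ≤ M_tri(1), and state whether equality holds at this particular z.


Coefficients: c_0 = -3, c_1 = 4, c_2 = 1, c_3 = -4, c_4 = -2. Radius r = 1.
Part (a). Triangle bound: M_tri(r) = Σ_k |c_k| r^k
  = |-3|·1^0 + |4|·1^1 + |1|·1^2 + |-4|·1^3 + |-2|·1^4
  = 3 + 4 + 1 + 4 + 2 = 14.
This bounds M(r) := max_{|z|=r} |p(z)| from above; equality holds iff all terms c_k z^k can be made to align in phase at a single z on |z|=r.
Part (b). At z = 1 (real, on the circle |z| = r):
  p(1) = (-3)·1^0 + (4)·1^1 + (1)·1^2 + (-4)·1^3 + (-2)·1^4 = -4.
  |p(1)| = 4.
Check: |p(1)| = 4 ≤ 14 = M_tri(1). ✓ Equality does not hold at z = 1 (the coefficients have mixed signs, so the terms do not all align in phase there).

M_tri(1) = 14; |p(1)| = 4; equality at z=1: no.


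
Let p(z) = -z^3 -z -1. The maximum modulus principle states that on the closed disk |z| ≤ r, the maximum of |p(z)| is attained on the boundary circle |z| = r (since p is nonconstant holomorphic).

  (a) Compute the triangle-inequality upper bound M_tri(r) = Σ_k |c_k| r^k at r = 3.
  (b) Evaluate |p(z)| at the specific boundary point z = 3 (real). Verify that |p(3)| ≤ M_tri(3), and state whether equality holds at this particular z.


Coefficients: c_0 = -1, c_1 = -1, c_2 = 0, c_3 = -1. Radius r = 3.
Part (a). Triangle bound: M_tri(r) = Σ_k |c_k| r^k
  = |-1|·3^0 + |-1|·3^1 + |0|·3^2 + |-1|·3^3
  = 1 + 3 + 0 + 27 = 31.
This bounds M(r) := max_{|z|=r} |p(z)| from above; equality holds iff all terms c_k z^k can be made to align in phase at a single z on |z|=r.
Part (b). At z = 3 (real, on the circle |z| = r):
  p(3) = (-1)·3^0 + (-1)·3^1 + (0)·3^2 + (-1)·3^3 = -31.
  |p(3)| = 31.
Since all nonzero coefficients share the same sign, |p(3)| = 31 = M_tri(3); the triangle bound is attained at z = 3, so in fact M(r) = 31.

M_tri(3) = 31; |p(3)| = 31; equality at z=3: yes.


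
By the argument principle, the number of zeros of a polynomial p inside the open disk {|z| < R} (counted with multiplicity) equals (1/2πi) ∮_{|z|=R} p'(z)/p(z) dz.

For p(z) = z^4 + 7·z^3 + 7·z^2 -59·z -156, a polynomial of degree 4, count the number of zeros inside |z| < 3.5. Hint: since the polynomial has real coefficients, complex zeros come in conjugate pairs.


The zeros of p are: 3, -4, (-3 + 2i), (-3 - 2i).
Their magnitudes are: 3, 4, 3.606, 3.606.
Zeros with |z| < R = 3.5: 3.
Count = 1.
By the argument principle, (1/2πi) ∮_{|z|=R} p'(z)/p(z) dz equals exactly this count.

Number of zeros inside |z| < 3.5: 1.


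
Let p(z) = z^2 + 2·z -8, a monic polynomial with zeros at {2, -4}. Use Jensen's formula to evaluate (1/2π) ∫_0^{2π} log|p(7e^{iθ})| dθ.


Zeros: -4, 2; r = 7.
Inside |z| < r: -4, 2. Outside (|z| ≥ r): ∅.
p(0) = -8, so log|p(0)| = log(8) = 2.0794.
Apply Jensen: I(r) = log|p(0)| + Σ_k log(r/|z_k|), summed over zeros inside |z| < r.
  log(r/|z_k|) for z_k = 2: log(7/2) = 1.2528
  log(r/|z_k|) for z_k = -4: log(7/4) = 0.5596
Sum over inside zeros: 1.8124.
I(r) = log|p(0)| + (inside sum) = 2.0794 + 1.8124 = 3.8918.
Closed form (all zeros inside, monic): I(r) = n·log(r) = 2·log(7) = 3.8918. ✓

I(r) ≈ 3.8918.


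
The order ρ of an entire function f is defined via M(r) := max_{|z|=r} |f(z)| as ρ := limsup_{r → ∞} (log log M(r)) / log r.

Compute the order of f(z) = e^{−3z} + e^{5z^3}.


Each summand is entire of order 1 and 3 respectively (as in the single-exponential case). The order of a sum is at most the max of the orders, so ρ ≤ 3. For the lower bound: on |z|=r choose arg z so that 5z^3 is real positive; then |e^{5z^3}| = e^{5r^3} while |e^{-3z}| ≤ e^{3r^1} = o(e^{5r^3}). So |f| ≥ e^{5r^3}(1 − o(1)) and ρ ≥ 3. Hence ρ = max(1, 3) = 3.
Therefore ρ = 3.

Order ρ = 3.


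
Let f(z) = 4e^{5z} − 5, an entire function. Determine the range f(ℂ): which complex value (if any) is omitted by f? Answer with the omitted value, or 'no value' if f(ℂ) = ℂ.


Little Picard bounds the complement of f(ℂ) to at most one point.
e^{5z} is never zero on ℂ, so 4·e^{5z} takes every value in ℂ ∖ {0}. Adding -5 shifts the range to ℂ ∖ {-5}. Thus f omits exactly the value -5.

Omitted value: -5.


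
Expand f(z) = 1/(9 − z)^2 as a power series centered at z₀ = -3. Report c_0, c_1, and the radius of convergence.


Let w = z − z₀, so z = z₀ + w.
Then 9 − z = 9 − (z₀ + w) = (9 − z₀) − w = 12 − w.
f(z) = 1/(12 − w)^2 = (1/(12)^2) · (1 − w/(12))^{−2}.
By the binomial series (1−u)^{−2} = Σ_{n≥0} C(n+1, 1) u^n for |u|<1, with u = w/(12):
  c_n = C(n+1, 1) / (12)^(n+2).
  c_0 = 1/(12)^2 = 1/144.
  c_1 = 2/(12)^3 = 1/864.
The series is valid for |w/d| < 1, i.e. |z − z₀| < |d|.
Radius of convergence: R = |9 − z₀| = |12| = 12 (distance from z₀ to the singularity z = 9).

c_0 = 1/144, c_1 = 1/864; R = 12.


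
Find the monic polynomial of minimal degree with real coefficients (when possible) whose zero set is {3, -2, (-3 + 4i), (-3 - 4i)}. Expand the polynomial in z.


The polynomial is p(z) = ∏_{α ∈ S} (z − α), where S = {3, -2, (-3 + 4i), (-3 - 4i)}.
Expanding the product yields: p(z) = z^4 + 5·z^3 + 13·z^2 -61·z -150.
Note conjugate pairs combine to real quadratics: (z − (-3+4i))(z − (-3−4i)) = z² + 6z + 25.
The resulting polynomial has degree 4 and real coefficients as required.

p(z) = z^4 + 5·z^3 + 13·z^2 -61·z -150.


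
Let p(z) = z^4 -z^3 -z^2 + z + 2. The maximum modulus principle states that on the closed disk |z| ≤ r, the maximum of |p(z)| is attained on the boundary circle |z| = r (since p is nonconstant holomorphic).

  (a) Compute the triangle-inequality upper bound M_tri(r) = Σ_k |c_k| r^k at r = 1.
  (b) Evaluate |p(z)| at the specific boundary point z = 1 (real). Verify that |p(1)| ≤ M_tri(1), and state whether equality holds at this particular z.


Coefficients: c_0 = 2, c_1 = 1, c_2 = -1, c_3 = -1, c_4 = 1. Radius r = 1.
Part (a). Triangle bound: M_tri(r) = Σ_k |c_k| r^k
  = |2|·1^0 + |1|·1^1 + |-1|·1^2 + |-1|·1^3 + |1|·1^4
  = 2 + 1 + 1 + 1 + 1 = 6.
This bounds M(r) := max_{|z|=r} |p(z)| from above; equality holds iff all terms c_k z^k can be made to align in phase at a single z on |z|=r.
Part (b). At z = 1 (real, on the circle |z| = r):
  p(1) = (2)·1^0 + (1)·1^1 + (-1)·1^2 + (-1)·1^3 + (1)·1^4 = 2.
  |p(1)| = 2.
Check: |p(1)| = 2 ≤ 6 = M_tri(1). ✓ Equality does not hold at z = 1 (the coefficients have mixed signs, so the terms do not all align in phase there).

M_tri(1) = 6; |p(1)| = 2; equality at z=1: no.


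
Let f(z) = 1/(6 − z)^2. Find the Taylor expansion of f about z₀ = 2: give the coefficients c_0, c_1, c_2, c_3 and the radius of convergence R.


Let w = z − z₀, so z = z₀ + w.
Then 6 − z = 6 − (z₀ + w) = (6 − z₀) − w = 4 − w.
f(z) = 1/(4 − w)^2 = (1/(4)^2) · (1 − w/(4))^{−2}.
By the binomial series (1−u)^{−2} = Σ_{n≥0} C(n+1, 1) u^n for |u|<1, with u = w/(4):
  c_n = C(n+1, 1) / (4)^(n+2).
  c_0 = 1/(4)^2 = 1/16.
  c_1 = 2/(4)^3 = 1/32.
  c_2 = 3/(4)^4 = 3/256.
  c_3 = 4/(4)^5 = 1/256.
The series is valid for |w/d| < 1, i.e. |z − z₀| < |d|.
Radius of convergence: R = |6 − z₀| = |4| = 4 (distance from z₀ to the singularity z = 6).

c_0 = 1/16, c_1 = 1/32, c_2 = 3/256, c_3 = 1/256; R = 4.


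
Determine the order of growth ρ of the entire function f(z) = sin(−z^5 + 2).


Write sin(w) = (e^{iw} ± e^{−iw})/(2 or 2i), so |sin(w)| ≤ e^{|w|}. With w = −z^5 + 2, |w| ≤ 1r^5 + 2 on |z|=r, giving M(r) ≤ e^{1r^5 + 2} and ρ ≤ 5. For the lower bound, choose z on |z|=r with -1z^5 purely imaginary of modulus 1r^5; then |sin(−z^5 + 2)| grows like e^{1r^5}/2, so ρ ≥ 5. Hence ρ = 5.
Therefore ρ = 5.

Order ρ = 5.


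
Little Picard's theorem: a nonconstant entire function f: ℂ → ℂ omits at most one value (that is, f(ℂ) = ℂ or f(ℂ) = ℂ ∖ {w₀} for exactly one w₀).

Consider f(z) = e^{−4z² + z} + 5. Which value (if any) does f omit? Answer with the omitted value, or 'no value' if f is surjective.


Little Picard bounds the complement of f(ℂ) to at most one point.
The exponent g(z) = −4z² + z is a nonconstant polynomial, hence surjective onto ℂ. So e^{g(z)} takes every value in {e^w : w ∈ ℂ} = ℂ ∖ {0}. Adding 5 shifts the range to ℂ ∖ {5}. f omits exactly 5.

Omitted value: 5.


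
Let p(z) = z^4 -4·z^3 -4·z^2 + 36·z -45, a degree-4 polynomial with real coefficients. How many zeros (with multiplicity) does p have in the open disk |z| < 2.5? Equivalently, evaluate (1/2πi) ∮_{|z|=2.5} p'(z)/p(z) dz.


The zeros of p are: -3, 3, (2 + 1i), (2 - 1i).
Their magnitudes are: 3, 3, 2.236, 2.236.
Zeros with |z| < R = 2.5: (2 + 1i), (2 - 1i).
Count = 2.
By the argument principle, (1/2πi) ∮_{|z|=R} p'(z)/p(z) dz equals exactly this count.

Number of zeros inside |z| < 2.5: 2.


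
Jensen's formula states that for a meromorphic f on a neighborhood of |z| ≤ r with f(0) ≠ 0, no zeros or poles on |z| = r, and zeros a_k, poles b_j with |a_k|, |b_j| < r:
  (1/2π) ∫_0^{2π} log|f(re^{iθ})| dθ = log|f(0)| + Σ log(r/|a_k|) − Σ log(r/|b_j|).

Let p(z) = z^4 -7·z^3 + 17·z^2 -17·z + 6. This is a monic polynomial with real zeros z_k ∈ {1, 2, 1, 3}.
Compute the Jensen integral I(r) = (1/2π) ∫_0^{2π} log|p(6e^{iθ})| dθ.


Zeros: 1, 1, 2, 3; r = 6.
Inside |z| < r: 1, 1, 2, 3. Outside (|z| ≥ r): ∅.
p(0) = 6, so log|p(0)| = log(6) = 1.7918.
Apply Jensen: I(r) = log|p(0)| + Σ_k log(r/|z_k|), summed over zeros inside |z| < r.
  log(r/|z_k|) for z_k = 1: log(6/1) = 1.7918
  log(r/|z_k|) for z_k = 2: log(6/2) = 1.0986
  log(r/|z_k|) for z_k = 1: log(6/1) = 1.7918
  log(r/|z_k|) for z_k = 3: log(6/3) = 0.6931
Sum over inside zeros: 5.3753.
I(r) = log|p(0)| + (inside sum) = 1.7918 + 5.3753 = 7.1670.
Closed form (all zeros inside, monic): I(r) = n·log(r) = 4·log(6) = 7.1670. ✓

I(r) ≈ 7.1670.


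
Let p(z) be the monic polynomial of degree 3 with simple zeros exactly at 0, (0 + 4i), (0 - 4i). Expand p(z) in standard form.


The polynomial is p(z) = ∏_{α ∈ S} (z − α), where S = {0, (0 + 4i), (0 - 4i)}.
Expanding the product yields: p(z) = z^3 + 16·z.
Note conjugate pairs combine to real quadratics: (z − (0+4i))(z − (0−4i)) = z² + 16.
The resulting polynomial has degree 3 and real coefficients as required.

p(z) = z^3 + 16·z.


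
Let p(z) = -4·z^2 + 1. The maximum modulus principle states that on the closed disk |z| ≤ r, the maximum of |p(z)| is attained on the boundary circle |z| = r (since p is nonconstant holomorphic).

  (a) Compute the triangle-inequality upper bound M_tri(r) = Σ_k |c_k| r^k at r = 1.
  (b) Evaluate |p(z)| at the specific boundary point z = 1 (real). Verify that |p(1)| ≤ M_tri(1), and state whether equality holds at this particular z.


Coefficients: c_0 = 1, c_1 = 0, c_2 = -4. Radius r = 1.
Part (a). Triangle bound: M_tri(r) = Σ_k |c_k| r^k
  = |1|·1^0 + |0|·1^1 + |-4|·1^2
  = 1 + 0 + 4 = 5.
This bounds M(r) := max_{|z|=r} |p(z)| from above; equality holds iff all terms c_k z^k can be made to align in phase at a single z on |z|=r.
Part (b). At z = 1 (real, on the circle |z| = r):
  p(1) = (1)·1^0 + (0)·1^1 + (-4)·1^2 = -3.
  |p(1)| = 3.
Check: |p(1)| = 3 ≤ 5 = M_tri(1). ✓ Equality does not hold at z = 1 (the coefficients have mixed signs, so the terms do not all align in phase there).

M_tri(1) = 5; |p(1)| = 3; equality at z=1: no.


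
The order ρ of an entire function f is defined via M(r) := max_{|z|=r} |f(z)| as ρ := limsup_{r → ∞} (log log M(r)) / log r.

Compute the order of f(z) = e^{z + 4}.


|e^{z + 4}| = e^{Re(1·z) + 4} ≤ e^{1|z|^1 + 4} = e^{1r^1 + 4} on |z| = r, so ρ ≤ 1. Choosing z on |z|=r so that 1·z is real positive (always possible by picking arg z appropriately) gives |f(z)| = e^{1r^1 + 4}, matching the bound. The additive constant 4 does not affect log log M(r) ~ 1·log r. Hence ρ = 1.
Therefore ρ = 1.

Order ρ = 1.


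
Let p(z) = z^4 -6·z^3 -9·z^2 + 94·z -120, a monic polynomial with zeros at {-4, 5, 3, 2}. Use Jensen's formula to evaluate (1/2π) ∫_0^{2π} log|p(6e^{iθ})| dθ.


Zeros: -4, 2, 3, 5; r = 6.
Inside |z| < r: -4, 2, 3, 5. Outside (|z| ≥ r): ∅.
p(0) = -120, so log|p(0)| = log(120) = 4.7875.
Apply Jensen: I(r) = log|p(0)| + Σ_k log(r/|z_k|), summed over zeros inside |z| < r.
  log(r/|z_k|) for z_k = -4: log(6/4) = 0.4055
  log(r/|z_k|) for z_k = 5: log(6/5) = 0.1823
  log(r/|z_k|) for z_k = 3: log(6/3) = 0.6931
  log(r/|z_k|) for z_k = 2: log(6/2) = 1.0986
Sum over inside zeros: 2.3795.
I(r) = log|p(0)| + (inside sum) = 4.7875 + 2.3795 = 7.1670.
Closed form (all zeros inside, monic): I(r) = n·log(r) = 4·log(6) = 7.1670. ✓

I(r) ≈ 7.1670.


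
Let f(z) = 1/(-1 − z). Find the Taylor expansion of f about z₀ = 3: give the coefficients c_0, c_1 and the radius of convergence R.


Let w = z − z₀, so z = z₀ + w.
Then -1 − z = -1 − (z₀ + w) = (-1 − z₀) − w = -4 − w.
f(z) = 1/(-4 − w) = (1/(-4)) · 1/(1 − w/(-4)) = Σ_{n≥0} w^n / (-4)^(n+1).
So c_n = 1/(-4)^(n+1):
  c_0 = 1/(-4)^1 = -1/4.
  c_1 = 1/(-4)^2 = 1/16.
The series is valid for |w/d| < 1, i.e. |z − z₀| < |d|.
Radius of convergence: R = |-1 − z₀| = |-4| = 4 (distance from z₀ to the singularity z = -1).

c_0 = -1/4, c_1 = 1/16; R = 4.


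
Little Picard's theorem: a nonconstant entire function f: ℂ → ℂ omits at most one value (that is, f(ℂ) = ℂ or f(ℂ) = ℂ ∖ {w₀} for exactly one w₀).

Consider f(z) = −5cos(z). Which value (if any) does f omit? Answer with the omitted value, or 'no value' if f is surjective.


Little Picard bounds the complement of f(ℂ) to at most one point.
cos is entire and surjective onto ℂ: for every w ∈ ℂ, cos(ζ) = w has a solution ζ ∈ ℂ (e.g., via the complex inverse arccos). With ζ = z this gives z = ζ/(1). Then -5·cos(z) takes every value in -5·ℂ = ℂ, and adding 0 is a bijection of ℂ. So f is surjective and omits no value. (Note: only on the real line is cos bounded by [−1, 1].)

Omitted value: no value.


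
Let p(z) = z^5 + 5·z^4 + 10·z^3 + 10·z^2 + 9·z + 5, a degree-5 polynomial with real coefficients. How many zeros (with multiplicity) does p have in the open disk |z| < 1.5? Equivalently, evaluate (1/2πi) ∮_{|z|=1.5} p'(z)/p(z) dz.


The zeros of p are: -1, (-2 + 1i), (-2 - 1i), (0 + 1i), (0 - 1i).
Their magnitudes are: 1, 2.236, 2.236, 1, 1.
Zeros with |z| < R = 1.5: -1, (0 + 1i), (0 - 1i).
Count = 3.
By the argument principle, (1/2πi) ∮_{|z|=R} p'(z)/p(z) dz equals exactly this count.

Number of zeros inside |z| < 1.5: 3.


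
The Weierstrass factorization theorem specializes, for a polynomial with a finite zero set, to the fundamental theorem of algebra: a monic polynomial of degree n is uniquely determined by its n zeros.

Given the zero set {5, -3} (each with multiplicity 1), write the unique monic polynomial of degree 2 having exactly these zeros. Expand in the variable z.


The polynomial is p(z) = ∏_{α ∈ S} (z − α), where S = {5, -3}.
Expanding the product yields: p(z) = z^2 -2·z -15.
The resulting polynomial has degree 2 and real coefficients as required.

p(z) = z^2 -2·z -15.


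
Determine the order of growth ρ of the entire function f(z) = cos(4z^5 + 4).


Write cos(w) = (e^{iw} ± e^{−iw})/(2 or 2i), so |cos(w)| ≤ e^{|w|}. With w = 4z^5 + 4, |w| ≤ 4r^5 + 4 on |z|=r, giving M(r) ≤ e^{4r^5 + 4} and ρ ≤ 5. For the lower bound, choose z on |z|=r with 4z^5 purely imaginary of modulus 4r^5; then |cos(4z^5 + 4)| grows like e^{4r^5}/2, so ρ ≥ 5. Hence ρ = 5.
Therefore ρ = 5.

Order ρ = 5.


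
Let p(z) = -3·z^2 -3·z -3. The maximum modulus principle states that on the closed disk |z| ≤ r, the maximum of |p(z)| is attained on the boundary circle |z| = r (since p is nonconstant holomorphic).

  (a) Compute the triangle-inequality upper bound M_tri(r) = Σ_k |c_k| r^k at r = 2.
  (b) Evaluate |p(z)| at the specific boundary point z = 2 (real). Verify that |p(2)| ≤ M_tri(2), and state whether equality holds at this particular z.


Coefficients: c_0 = -3, c_1 = -3, c_2 = -3. Radius r = 2.
Part (a). Triangle bound: M_tri(r) = Σ_k |c_k| r^k
  = |-3|·2^0 + |-3|·2^1 + |-3|·2^2
  = 3 + 6 + 12 = 21.
This bounds M(r) := max_{|z|=r} |p(z)| from above; equality holds iff all terms c_k z^k can be made to align in phase at a single z on |z|=r.
Part (b). At z = 2 (real, on the circle |z| = r):
  p(2) = (-3)·2^0 + (-3)·2^1 + (-3)·2^2 = -21.
  |p(2)| = 21.
Since all nonzero coefficients share the same sign, |p(2)| = 21 = M_tri(2); the triangle bound is attained at z = 2, so in fact M(r) = 21.

M_tri(2) = 21; |p(2)| = 21; equality at z=2: yes.


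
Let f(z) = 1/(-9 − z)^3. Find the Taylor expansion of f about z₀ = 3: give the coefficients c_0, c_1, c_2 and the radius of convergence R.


Let w = z − z₀, so z = z₀ + w.
Then -9 − z = -9 − (z₀ + w) = (-9 − z₀) − w = -12 − w.
f(z) = 1/(-12 − w)^3 = (1/(-12)^3) · (1 − w/(-12))^{−3}.
By the binomial series (1−u)^{−3} = Σ_{n≥0} C(n+2, 2) u^n for |u|<1, with u = w/(-12):
  c_n = C(n+2, 2) / (-12)^(n+3).
  c_0 = 1/(-12)^3 = -1/1728.
  c_1 = 3/(-12)^4 = 1/6912.
  c_2 = 6/(-12)^5 = -1/41472.
The series is valid for |w/d| < 1, i.e. |z − z₀| < |d|.
Radius of convergence: R = |-9 − z₀| = |-12| = 12 (distance from z₀ to the singularity z = -9).

c_0 = -1/1728, c_1 = 1/6912, c_2 = -1/41472; R = 12.


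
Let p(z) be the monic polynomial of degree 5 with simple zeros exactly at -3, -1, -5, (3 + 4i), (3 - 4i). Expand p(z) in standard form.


The polynomial is p(z) = ∏_{α ∈ S} (z − α), where S = {-3, -1, -5, (3 + 4i), (3 - 4i)}.
Expanding the product yields: p(z) = z^5 + 3·z^4 -6·z^3 + 102·z^2 + 485·z + 375.
Note conjugate pairs combine to real quadratics: (z − (3+4i))(z − (3−4i)) = z² − 6z + 25.
The resulting polynomial has degree 5 and real coefficients as required.

p(z) = z^5 + 3·z^4 -6·z^3 + 102·z^2 + 485·z + 375.


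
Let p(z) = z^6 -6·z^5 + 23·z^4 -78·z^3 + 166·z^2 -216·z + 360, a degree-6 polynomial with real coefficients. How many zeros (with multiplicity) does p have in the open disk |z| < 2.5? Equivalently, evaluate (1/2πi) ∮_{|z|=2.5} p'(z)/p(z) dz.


The zeros of p are: (0 + 3i), (0 - 3i), (0 + 2i), (0 - 2i), (3 + 1i), (3 - 1i).
Their magnitudes are: 3, 3, 2, 2, 3.162, 3.162.
Zeros with |z| < R = 2.5: (0 + 2i), (0 - 2i).
Count = 2.
By the argument principle, (1/2πi) ∮_{|z|=R} p'(z)/p(z) dz equals exactly this count.

Number of zeros inside |z| < 2.5: 2.


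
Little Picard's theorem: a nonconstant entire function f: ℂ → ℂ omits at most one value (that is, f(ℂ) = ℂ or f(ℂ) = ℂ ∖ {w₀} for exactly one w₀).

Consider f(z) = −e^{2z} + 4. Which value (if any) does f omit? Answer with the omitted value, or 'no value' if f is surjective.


Little Picard bounds the complement of f(ℂ) to at most one point.
e^{2z} is never zero on ℂ, so -1·e^{2z} takes every value in ℂ ∖ {0}. Adding 4 shifts the range to ℂ ∖ {4}. Thus f omits exactly the value 4.

Omitted value: 4.


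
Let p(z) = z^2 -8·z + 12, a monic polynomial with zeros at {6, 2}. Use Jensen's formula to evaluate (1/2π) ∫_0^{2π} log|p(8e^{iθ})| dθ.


Zeros: 2, 6; r = 8.
Inside |z| < r: 2, 6. Outside (|z| ≥ r): ∅.
p(0) = 12, so log|p(0)| = log(12) = 2.4849.
Apply Jensen: I(r) = log|p(0)| + Σ_k log(r/|z_k|), summed over zeros inside |z| < r.
  log(r/|z_k|) for z_k = 6: log(8/6) = 0.2877
  log(r/|z_k|) for z_k = 2: log(8/2) = 1.3863
Sum over inside zeros: 1.6740.
I(r) = log|p(0)| + (inside sum) = 2.4849 + 1.6740 = 4.1589.
Closed form (all zeros inside, monic): I(r) = n·log(r) = 2·log(8) = 4.1589. ✓

I(r) ≈ 4.1589.


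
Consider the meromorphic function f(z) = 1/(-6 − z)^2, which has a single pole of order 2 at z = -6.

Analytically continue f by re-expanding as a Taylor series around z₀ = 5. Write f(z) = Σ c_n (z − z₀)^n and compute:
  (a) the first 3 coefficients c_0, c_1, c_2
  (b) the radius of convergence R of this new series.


Let w = z − z₀, so z = z₀ + w.
Then -6 − z = -6 − (z₀ + w) = (-6 − z₀) − w = -11 − w.
f(z) = 1/(-11 − w)^2 = (1/(-11)^2) · (1 − w/(-11))^{−2}.
By the binomial series (1−u)^{−2} = Σ_{n≥0} C(n+1, 1) u^n for |u|<1, with u = w/(-11):
  c_n = C(n+1, 1) / (-11)^(n+2).
  c_0 = 1/(-11)^2 = 1/121.
  c_1 = 2/(-11)^3 = -2/1331.
  c_2 = 3/(-11)^4 = 3/14641.
The series is valid for |w/d| < 1, i.e. |z − z₀| < |d|.
Radius of convergence: R = |-6 − z₀| = |-11| = 11 (distance from z₀ to the singularity z = -6).

c_0 = 1/121, c_1 = -2/1331, c_2 = 3/14641; R = 11.


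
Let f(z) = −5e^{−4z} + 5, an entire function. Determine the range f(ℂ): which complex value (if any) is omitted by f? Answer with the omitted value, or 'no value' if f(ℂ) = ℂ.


Little Picard bounds the complement of f(ℂ) to at most one point.
e^{−4z} is never zero on ℂ, so -5·e^{−4z} takes every value in ℂ ∖ {0}. Adding 5 shifts the range to ℂ ∖ {5}. Thus f omits exactly the value 5.

Omitted value: 5.


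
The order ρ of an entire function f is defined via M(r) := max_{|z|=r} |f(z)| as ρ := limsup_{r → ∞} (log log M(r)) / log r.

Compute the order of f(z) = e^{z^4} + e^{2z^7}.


Each summand is entire of order 4 and 7 respectively (as in the single-exponential case). The order of a sum is at most the max of the orders, so ρ ≤ 7. For the lower bound: on |z|=r choose arg z so that 2z^7 is real positive; then |e^{2z^7}| = e^{2r^7} while |e^{1z^4}| ≤ e^{1r^4} = o(e^{2r^7}). So |f| ≥ e^{2r^7}(1 − o(1)) and ρ ≥ 7. Hence ρ = max(4, 7) = 7.
Therefore ρ = 7.

Order ρ = 7.


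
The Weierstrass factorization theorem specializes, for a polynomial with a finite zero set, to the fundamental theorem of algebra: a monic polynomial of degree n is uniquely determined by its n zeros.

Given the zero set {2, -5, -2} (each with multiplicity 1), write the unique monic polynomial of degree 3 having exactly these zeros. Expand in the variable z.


The polynomial is p(z) = ∏_{α ∈ S} (z − α), where S = {2, -5, -2}.
Expanding the product yields: p(z) = z^3 + 5·z^2 -4·z -20.
The resulting polynomial has degree 3 and real coefficients as required.

p(z) = z^3 + 5·z^2 -4·z -20.


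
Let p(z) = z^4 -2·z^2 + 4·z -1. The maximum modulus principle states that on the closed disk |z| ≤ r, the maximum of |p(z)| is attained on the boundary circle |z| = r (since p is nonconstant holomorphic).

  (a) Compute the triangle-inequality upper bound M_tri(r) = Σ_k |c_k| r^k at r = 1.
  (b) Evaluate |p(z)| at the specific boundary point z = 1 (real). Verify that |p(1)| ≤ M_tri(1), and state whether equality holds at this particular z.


Coefficients: c_0 = -1, c_1 = 4, c_2 = -2, c_3 = 0, c_4 = 1. Radius r = 1.
Part (a). Triangle bound: M_tri(r) = Σ_k |c_k| r^k
  = |-1|·1^0 + |4|·1^1 + |-2|·1^2 + |0|·1^3 + |1|·1^4
  = 1 + 4 + 2 + 0 + 1 = 8.
This bounds M(r) := max_{|z|=r} |p(z)| from above; equality holds iff all terms c_k z^k can be made to align in phase at a single z on |z|=r.
Part (b). At z = 1 (real, on the circle |z| = r):
  p(1) = (-1)·1^0 + (4)·1^1 + (-2)·1^2 + (0)·1^3 + (1)·1^4 = 2.
  |p(1)| = 2.
Check: |p(1)| = 2 ≤ 8 = M_tri(1). ✓ Equality does not hold at z = 1 (the coefficients have mixed signs, so the terms do not all align in phase there).

M_tri(1) = 8; |p(1)| = 2; equality at z=1: no.


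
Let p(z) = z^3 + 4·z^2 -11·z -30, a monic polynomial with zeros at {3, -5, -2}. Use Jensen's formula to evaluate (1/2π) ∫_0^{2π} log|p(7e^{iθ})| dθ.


Zeros: -5, -2, 3; r = 7.
Inside |z| < r: -5, -2, 3. Outside (|z| ≥ r): ∅.
p(0) = -30, so log|p(0)| = log(30) = 3.4012.
Apply Jensen: I(r) = log|p(0)| + Σ_k log(r/|z_k|), summed over zeros inside |z| < r.
  log(r/|z_k|) for z_k = 3: log(7/3) = 0.8473
  log(r/|z_k|) for z_k = -5: log(7/5) = 0.3365
  log(r/|z_k|) for z_k = -2: log(7/2) = 1.2528
Sum over inside zeros: 2.4365.
I(r) = log|p(0)| + (inside sum) = 3.4012 + 2.4365 = 5.8377.
Closed form (all zeros inside, monic): I(r) = n·log(r) = 3·log(7) = 5.8377. ✓

I(r) ≈ 5.8377.


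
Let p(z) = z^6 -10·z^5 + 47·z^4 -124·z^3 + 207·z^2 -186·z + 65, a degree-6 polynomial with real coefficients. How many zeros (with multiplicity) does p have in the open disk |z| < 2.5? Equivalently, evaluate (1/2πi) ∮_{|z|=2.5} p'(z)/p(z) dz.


The zeros of p are: 1, 1, (3 + 2i), (3 - 2i), (1 + 2i), (1 - 2i).
Their magnitudes are: 1, 1, 3.606, 3.606, 2.236, 2.236.
Zeros with |z| < R = 2.5: 1, 1, (1 + 2i), (1 - 2i).
Count = 4.
By the argument principle, (1/2πi) ∮_{|z|=R} p'(z)/p(z) dz equals exactly this count.

Number of zeros inside |z| < 2.5: 4.


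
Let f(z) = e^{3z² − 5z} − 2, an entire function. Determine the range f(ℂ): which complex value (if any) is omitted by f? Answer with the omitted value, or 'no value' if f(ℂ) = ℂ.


Little Picard bounds the complement of f(ℂ) to at most one point.
The exponent g(z) = 3z² − 5z is a nonconstant polynomial, hence surjective onto ℂ. So e^{g(z)} takes every value in {e^w : w ∈ ℂ} = ℂ ∖ {0}. Adding -2 shifts the range to ℂ ∖ {-2}. f omits exactly -2.

Omitted value: -2.


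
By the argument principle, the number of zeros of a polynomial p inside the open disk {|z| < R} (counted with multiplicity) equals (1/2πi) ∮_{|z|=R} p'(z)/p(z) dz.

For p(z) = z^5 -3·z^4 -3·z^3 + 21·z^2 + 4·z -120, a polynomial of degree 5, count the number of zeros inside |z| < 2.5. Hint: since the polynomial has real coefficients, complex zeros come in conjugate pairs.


The zeros of p are: 3, (-2 + 1i), (-2 - 1i), (2 + 2i), (2 - 2i).
Their magnitudes are: 3, 2.236, 2.236, 2.828, 2.828.
Zeros with |z| < R = 2.5: (-2 + 1i), (-2 - 1i).
Count = 2.
By the argument principle, (1/2πi) ∮_{|z|=R} p'(z)/p(z) dz equals exactly this count.

Number of zeros inside |z| < 2.5: 2.


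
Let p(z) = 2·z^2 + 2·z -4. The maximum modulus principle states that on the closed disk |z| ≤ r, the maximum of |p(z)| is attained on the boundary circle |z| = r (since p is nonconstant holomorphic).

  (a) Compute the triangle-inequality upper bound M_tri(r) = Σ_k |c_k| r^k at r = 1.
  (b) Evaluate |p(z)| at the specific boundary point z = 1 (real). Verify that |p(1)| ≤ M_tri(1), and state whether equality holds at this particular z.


Coefficients: c_0 = -4, c_1 = 2, c_2 = 2. Radius r = 1.
Part (a). Triangle bound: M_tri(r) = Σ_k |c_k| r^k
  = |-4|·1^0 + |2|·1^1 + |2|·1^2
  = 4 + 2 + 2 = 8.
This bounds M(r) := max_{|z|=r} |p(z)| from above; equality holds iff all terms c_k z^k can be made to align in phase at a single z on |z|=r.
Part (b). At z = 1 (real, on the circle |z| = r):
  p(1) = (-4)·1^0 + (2)·1^1 + (2)·1^2 = 0.
  |p(1)| = 0.
Check: |p(1)| = 0 ≤ 8 = M_tri(1). ✓ Equality does not hold at z = 1 (the coefficients have mixed signs, so the terms do not all align in phase there).

M_tri(1) = 8; |p(1)| = 0; equality at z=1: no.


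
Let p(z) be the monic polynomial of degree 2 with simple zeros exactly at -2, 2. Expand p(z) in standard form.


The polynomial is p(z) = ∏_{α ∈ S} (z − α), where S = {-2, 2}.
Expanding the product yields: p(z) = z^2 -4.
The resulting polynomial has degree 2 and real coefficients as required.

p(z) = z^2 -4.


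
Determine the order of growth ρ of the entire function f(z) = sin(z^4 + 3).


Write sin(w) = (e^{iw} ± e^{−iw})/(2 or 2i), so |sin(w)| ≤ e^{|w|}. With w = z^4 + 3, |w| ≤ 1r^4 + 3 on |z|=r, giving M(r) ≤ e^{1r^4 + 3} and ρ ≤ 4. For the lower bound, choose z on |z|=r with 1z^4 purely imaginary of modulus 1r^4; then |sin(z^4 + 3)| grows like e^{1r^4}/2, so ρ ≥ 4. Hence ρ = 4.
Therefore ρ = 4.

Order ρ = 4.


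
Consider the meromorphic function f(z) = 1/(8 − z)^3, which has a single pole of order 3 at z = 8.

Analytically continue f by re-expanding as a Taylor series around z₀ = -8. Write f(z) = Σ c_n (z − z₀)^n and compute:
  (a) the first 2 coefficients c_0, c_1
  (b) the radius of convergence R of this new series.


Let w = z − z₀, so z = z₀ + w.
Then 8 − z = 8 − (z₀ + w) = (8 − z₀) − w = 16 − w.
f(z) = 1/(16 − w)^3 = (1/(16)^3) · (1 − w/(16))^{−3}.
By the binomial series (1−u)^{−3} = Σ_{n≥0} C(n+2, 2) u^n for |u|<1, with u = w/(16):
  c_n = C(n+2, 2) / (16)^(n+3).
  c_0 = 1/(16)^3 = 1/4096.
  c_1 = 3/(16)^4 = 3/65536.
The series is valid for |w/d| < 1, i.e. |z − z₀| < |d|.
Radius of convergence: R = |8 − z₀| = |16| = 16 (distance from z₀ to the singularity z = 8).

c_0 = 1/4096, c_1 = 3/65536; R = 16.


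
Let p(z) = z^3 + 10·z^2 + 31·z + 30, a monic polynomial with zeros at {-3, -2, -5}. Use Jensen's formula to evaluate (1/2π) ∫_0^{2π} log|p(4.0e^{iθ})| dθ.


Zeros: -5, -3, -2; r = 4.0.
Inside |z| < r: -3, -2. Outside (|z| ≥ r): -5.
p(0) = 30, so log|p(0)| = log(30) = 3.4012.
Apply Jensen: I(r) = log|p(0)| + Σ_k log(r/|z_k|), summed over zeros inside |z| < r.
  log(r/|z_k|) for z_k = -3: log(4.0/3) = 0.2877
  log(r/|z_k|) for z_k = -2: log(4.0/2) = 0.6931
  Outside zeros (-5) contribute nothing to the Jensen sum.
Sum over inside zeros: 0.9808.
I(r) = log|p(0)| + (inside sum) = 3.4012 + 0.9808 = 4.3820.
Note: since some zeros are outside |z| ≤ r, the simplified n·log(r) form does NOT apply — only the inside zeros contribute.

I(r) ≈ 4.3820.


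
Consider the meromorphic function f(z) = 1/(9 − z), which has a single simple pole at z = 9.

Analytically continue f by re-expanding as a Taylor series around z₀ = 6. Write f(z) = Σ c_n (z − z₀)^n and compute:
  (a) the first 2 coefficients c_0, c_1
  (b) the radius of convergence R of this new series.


Let w = z − z₀, so z = z₀ + w.
Then 9 − z = 9 − (z₀ + w) = (9 − z₀) − w = 3 − w.
f(z) = 1/(3 − w) = (1/(3)) · 1/(1 − w/(3)) = Σ_{n≥0} w^n / (3)^(n+1).
So c_n = 1/(3)^(n+1):
  c_0 = 1/(3)^1 = 1/3.
  c_1 = 1/(3)^2 = 1/9.
The series is valid for |w/d| < 1, i.e. |z − z₀| < |d|.
Radius of convergence: R = |9 − z₀| = |3| = 3 (distance from z₀ to the singularity z = 9).

c_0 = 1/3, c_1 = 1/9; R = 3.


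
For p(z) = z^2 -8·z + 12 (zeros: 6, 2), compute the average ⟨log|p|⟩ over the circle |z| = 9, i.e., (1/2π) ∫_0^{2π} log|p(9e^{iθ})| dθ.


Zeros: 2, 6; r = 9.
Inside |z| < r: 2, 6. Outside (|z| ≥ r): ∅.
p(0) = 12, so log|p(0)| = log(12) = 2.4849.
Apply Jensen: I(r) = log|p(0)| + Σ_k log(r/|z_k|), summed over zeros inside |z| < r.
  log(r/|z_k|) for z_k = 6: log(9/6) = 0.4055
  log(r/|z_k|) for z_k = 2: log(9/2) = 1.5041
Sum over inside zeros: 1.9095.
I(r) = log|p(0)| + (inside sum) = 2.4849 + 1.9095 = 4.3944.
Closed form (all zeros inside, monic): I(r) = n·log(r) = 2·log(9) = 4.3944. ✓

I(r) ≈ 4.3944.


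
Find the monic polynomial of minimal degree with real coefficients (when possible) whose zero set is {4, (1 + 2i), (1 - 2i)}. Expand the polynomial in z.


The polynomial is p(z) = ∏_{α ∈ S} (z − α), where S = {4, (1 + 2i), (1 - 2i)}.
Expanding the product yields: p(z) = z^3 -6·z^2 + 13·z -20.
Note conjugate pairs combine to real quadratics: (z − (1+2i))(z − (1−2i)) = z² − 2z + 5.
The resulting polynomial has degree 3 and real coefficients as required.

p(z) = z^3 -6·z^2 + 13·z -20.


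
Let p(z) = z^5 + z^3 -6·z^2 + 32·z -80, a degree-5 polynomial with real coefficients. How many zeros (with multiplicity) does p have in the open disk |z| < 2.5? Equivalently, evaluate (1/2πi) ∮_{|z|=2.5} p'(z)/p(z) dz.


The zeros of p are: 2, (-2 + 2i), (-2 - 2i), (1 + 2i), (1 - 2i).
Their magnitudes are: 2, 2.828, 2.828, 2.236, 2.236.
Zeros with |z| < R = 2.5: 2, (1 + 2i), (1 - 2i).
Count = 3.
By the argument principle, (1/2πi) ∮_{|z|=R} p'(z)/p(z) dz equals exactly this count.

Number of zeros inside |z| < 2.5: 3.


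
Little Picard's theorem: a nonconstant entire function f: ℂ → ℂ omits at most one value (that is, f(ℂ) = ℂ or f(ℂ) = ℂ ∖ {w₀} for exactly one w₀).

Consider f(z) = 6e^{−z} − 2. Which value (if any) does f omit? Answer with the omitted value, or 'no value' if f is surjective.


Little Picard bounds the complement of f(ℂ) to at most one point.
e^{−z} is never zero on ℂ, so 6·e^{−z} takes every value in ℂ ∖ {0}. Adding -2 shifts the range to ℂ ∖ {-2}. Thus f omits exactly the value -2.

Omitted value: -2.
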